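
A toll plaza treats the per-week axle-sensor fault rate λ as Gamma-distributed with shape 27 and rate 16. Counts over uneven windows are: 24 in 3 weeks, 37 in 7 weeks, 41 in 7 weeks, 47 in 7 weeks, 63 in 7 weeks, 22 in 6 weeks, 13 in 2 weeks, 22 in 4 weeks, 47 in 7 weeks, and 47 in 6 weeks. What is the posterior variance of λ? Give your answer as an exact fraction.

65/864

Total count: 24 + 37 + 41 + 47 + 63 + 22 + 13 + 22 + 47 + 47 = 363.
Total exposure: 3 + 7 + 7 + 7 + 7 + 6 + 2 + 4 + 7 + 6 = 56 weeks.
Gamma(α, β) with Poisson data over total exposure Σt gives posterior Gamma(α+Σx, β+Σt) = Gamma(390, 72).
Posterior variance = α'/β'² = 390/5184 = 65/864.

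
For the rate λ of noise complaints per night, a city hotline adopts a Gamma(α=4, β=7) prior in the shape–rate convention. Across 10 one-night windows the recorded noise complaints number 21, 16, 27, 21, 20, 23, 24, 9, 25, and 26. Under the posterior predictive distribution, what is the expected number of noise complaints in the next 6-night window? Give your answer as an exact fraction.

1296/17

Total count: 21 + 16 + 27 + 21 + 20 + 23 + 24 + 9 + 25 + 26 = 212.
Total exposure: 10 nights.
Conjugate update: add total count to the shape and total exposure to the rate, giving Gamma(216, 17).
Predictive mean over a 6-night window = T·E[λ|data] = 6·216/17 = 1296/17.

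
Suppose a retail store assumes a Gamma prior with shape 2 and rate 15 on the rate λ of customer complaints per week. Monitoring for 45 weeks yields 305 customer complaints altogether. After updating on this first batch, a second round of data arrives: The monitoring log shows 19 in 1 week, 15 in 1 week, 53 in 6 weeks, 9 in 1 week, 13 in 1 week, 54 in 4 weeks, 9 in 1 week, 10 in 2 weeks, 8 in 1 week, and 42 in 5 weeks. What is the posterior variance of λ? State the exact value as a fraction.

Total count 305 over total exposure 45 weeks.
After the first batch: Gamma(2 + 305, 15 + 45) = Gamma(307, 60).
Total count: 19 + 15 + 53 + 9 + 13 + 54 + 9 + 10 + 8 + 42 = 232.
Total exposure: 1 + 1 + 6 + 1 + 1 + 4 + 1 + 2 + 1 + 5 = 23 weeks.
After the second batch: Gamma(307 + 232, 60 + 23) = Gamma(539, 83).
Posterior variance = α'/β'² = 539/6889.

539/6889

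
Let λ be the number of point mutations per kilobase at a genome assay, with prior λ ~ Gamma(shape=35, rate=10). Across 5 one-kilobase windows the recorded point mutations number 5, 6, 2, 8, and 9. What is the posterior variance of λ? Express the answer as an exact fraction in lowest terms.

13/45

Total count: 5 + 6 + 2 + 8 + 9 = 30.
Total exposure: 5 kilobases.
The Gamma prior is conjugate for the Poisson rate, so λ | data ~ Gamma(35+30, 10+5) = Gamma(65, 15).
Posterior variance = α'/β'² = 65/225 = 13/45.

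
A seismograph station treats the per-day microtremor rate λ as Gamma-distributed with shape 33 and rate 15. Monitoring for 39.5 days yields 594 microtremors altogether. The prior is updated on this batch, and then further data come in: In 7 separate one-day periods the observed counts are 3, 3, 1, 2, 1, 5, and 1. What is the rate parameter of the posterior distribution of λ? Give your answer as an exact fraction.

Total count 594 over total exposure 39.5 days.
After the first batch: Gamma(33 + 594, 15 + 39.5) = Gamma(627, 109/2).
Total count: 3 + 3 + 1 + 2 + 1 + 5 + 1 = 16.
Total exposure: 7 days.
After the second batch: Gamma(627 + 16, 109/2 + 7) = Gamma(643, 123/2).

123/2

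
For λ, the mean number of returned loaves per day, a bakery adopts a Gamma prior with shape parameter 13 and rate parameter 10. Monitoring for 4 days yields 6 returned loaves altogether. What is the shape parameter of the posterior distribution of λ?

19

Total count 6 over total exposure 4 days.
Posterior: α' = 13 + 6 = 19, β' = 10 + 4 = 14.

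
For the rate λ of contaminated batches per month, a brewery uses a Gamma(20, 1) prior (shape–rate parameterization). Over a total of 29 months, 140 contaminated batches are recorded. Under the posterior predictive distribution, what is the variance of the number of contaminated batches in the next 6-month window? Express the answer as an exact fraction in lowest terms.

192/5

Total count 140 over total exposure 29 months.
Gamma(α, β) with Poisson data over total exposure Σt gives posterior Gamma(α+Σx, β+Σt) = Gamma(160, 30).
The posterior predictive for a window of length T is Negative Binomial with variance T·α'·(β'+T)/β'² = 6·160·36/900 = 192/5.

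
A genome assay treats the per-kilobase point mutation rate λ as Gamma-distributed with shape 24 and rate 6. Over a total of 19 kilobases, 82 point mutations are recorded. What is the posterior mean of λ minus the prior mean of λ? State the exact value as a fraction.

Total count 82 over total exposure 19 kilobases.
Gamma(α, β) with Poisson data over total exposure Σt gives posterior Gamma(α+Σx, β+Σt) = Gamma(106, 25).
Posterior mean = 106/25 = 106/25; prior mean = 24/6 = 4. Difference = 106/25 − 4 = 6/25.

6/25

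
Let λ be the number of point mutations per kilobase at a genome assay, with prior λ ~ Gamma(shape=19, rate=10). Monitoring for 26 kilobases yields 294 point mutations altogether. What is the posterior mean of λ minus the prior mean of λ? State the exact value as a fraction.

1223/180

Total count 294 over total exposure 26 kilobases.
Gamma(α, β) with Poisson data over total exposure Σt gives posterior Gamma(α+Σx, β+Σt) = Gamma(313, 36).
Posterior mean = 313/36 = 313/36; prior mean = 19/10 = 19/10. Difference = 313/36 − 19/10 = 1223/180.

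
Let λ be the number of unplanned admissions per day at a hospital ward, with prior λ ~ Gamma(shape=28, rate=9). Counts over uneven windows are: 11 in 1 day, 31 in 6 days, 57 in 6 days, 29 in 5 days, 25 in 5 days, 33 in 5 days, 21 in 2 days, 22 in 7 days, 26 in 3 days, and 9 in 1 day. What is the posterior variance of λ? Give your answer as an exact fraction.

73/625

Total count: 11 + 31 + 57 + 29 + 25 + 33 + 21 + 22 + 26 + 9 = 264.
Total exposure: 1 + 6 + 6 + 5 + 5 + 5 + 2 + 7 + 3 + 1 = 41 days.
The Gamma prior is conjugate for the Poisson rate, so λ | data ~ Gamma(28+264, 9+41) = Gamma(292, 50).
Posterior variance = α'/β'² = 292/2500 = 73/625.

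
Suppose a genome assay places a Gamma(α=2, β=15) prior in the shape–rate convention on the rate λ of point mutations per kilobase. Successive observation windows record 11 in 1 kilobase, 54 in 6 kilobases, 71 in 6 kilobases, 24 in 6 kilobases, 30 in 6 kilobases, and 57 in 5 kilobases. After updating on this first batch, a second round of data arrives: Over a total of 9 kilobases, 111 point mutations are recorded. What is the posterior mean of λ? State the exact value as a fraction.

Total count: 11 + 54 + 71 + 24 + 30 + 57 = 247.
Total exposure: 1 + 6 + 6 + 6 + 6 + 5 = 30 kilobases.
After the first batch: Gamma(2 + 247, 15 + 30) = Gamma(249, 45).
Total count 111 over total exposure 9 kilobases.
After the second batch: Gamma(249 + 111, 45 + 9) = Gamma(360, 54).
Posterior mean = α'/β' = 360/54 = 20/3.

20/3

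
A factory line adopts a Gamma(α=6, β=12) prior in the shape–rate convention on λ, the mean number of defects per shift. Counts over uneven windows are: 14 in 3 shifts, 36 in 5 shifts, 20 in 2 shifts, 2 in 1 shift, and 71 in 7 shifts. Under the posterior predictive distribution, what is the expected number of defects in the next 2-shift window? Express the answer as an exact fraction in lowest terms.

Total count: 14 + 36 + 20 + 2 + 71 = 143.
Total exposure: 3 + 5 + 2 + 1 + 7 = 18 shifts.
Conjugate update: add total count to the shape and total exposure to the rate, giving Gamma(149, 30).
Predictive mean over a 2-shift window = T·E[λ|data] = 2·149/30 = 149/15.

149/15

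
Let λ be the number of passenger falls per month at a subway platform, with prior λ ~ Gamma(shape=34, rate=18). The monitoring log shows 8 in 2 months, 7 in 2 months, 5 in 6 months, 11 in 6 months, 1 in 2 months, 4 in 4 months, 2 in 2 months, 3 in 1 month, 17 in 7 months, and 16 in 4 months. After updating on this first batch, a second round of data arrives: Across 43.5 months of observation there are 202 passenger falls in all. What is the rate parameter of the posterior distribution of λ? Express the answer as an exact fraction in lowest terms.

195/2

Total count: 8 + 7 + 5 + 11 + 1 + 4 + 2 + 3 + 17 + 16 = 74.
Total exposure: 2 + 2 + 6 + 6 + 2 + 4 + 2 + 1 + 7 + 4 = 36 months.
After the first batch: Gamma(34 + 74, 18 + 36) = Gamma(108, 54).
Total count 202 over total exposure 43.5 months.
After the second batch: Gamma(108 + 202, 54 + 43.5) = Gamma(310, 195/2).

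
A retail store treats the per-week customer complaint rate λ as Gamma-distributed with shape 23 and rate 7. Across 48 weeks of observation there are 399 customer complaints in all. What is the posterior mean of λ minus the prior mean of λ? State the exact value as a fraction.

Total count 399 over total exposure 48 weeks.
Gamma(α, β) with Poisson data over total exposure Σt gives posterior Gamma(α+Σx, β+Σt) = Gamma(422, 55).
Posterior mean = 422/55 = 422/55; prior mean = 23/7 = 23/7. Difference = 422/55 − 23/7 = 1689/385.

1689/385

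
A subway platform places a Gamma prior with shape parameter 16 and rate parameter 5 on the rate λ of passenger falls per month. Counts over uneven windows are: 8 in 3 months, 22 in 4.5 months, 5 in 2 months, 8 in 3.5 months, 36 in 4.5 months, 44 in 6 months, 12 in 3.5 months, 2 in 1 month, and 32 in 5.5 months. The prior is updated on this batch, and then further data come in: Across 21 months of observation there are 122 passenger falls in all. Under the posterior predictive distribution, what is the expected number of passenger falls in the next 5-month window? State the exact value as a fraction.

Total count: 8 + 22 + 5 + 8 + 36 + 44 + 12 + 2 + 32 = 169.
Total exposure: 3 + 4.5 + 2 + 3.5 + 4.5 + 6 + 3.5 + 1 + 5.5 = 33.5 months.
After the first batch: Gamma(16 + 169, 5 + 33.5) = Gamma(185, 77/2).
Total count 122 over total exposure 21 months.
After the second batch: Gamma(185 + 122, 77/2 + 21) = Gamma(307, 119/2).
Predictive mean over a 5-month window = T·E[λ|data] = 5·307/(119/2) = 3070/119.

3070/119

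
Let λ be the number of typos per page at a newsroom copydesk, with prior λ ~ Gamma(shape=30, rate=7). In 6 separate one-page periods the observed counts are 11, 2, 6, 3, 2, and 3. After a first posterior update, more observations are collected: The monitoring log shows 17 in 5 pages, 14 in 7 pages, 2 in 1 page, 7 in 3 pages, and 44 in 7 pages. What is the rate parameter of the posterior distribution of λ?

Total count: 11 + 2 + 6 + 3 + 2 + 3 = 27.
Total exposure: 6 pages.
After the first batch: Gamma(30 + 27, 7 + 6) = Gamma(57, 13).
Total count: 17 + 14 + 2 + 7 + 44 = 84.
Total exposure: 5 + 7 + 1 + 3 + 7 = 23 pages.
After the second batch: Gamma(57 + 84, 13 + 23) = Gamma(141, 36).

36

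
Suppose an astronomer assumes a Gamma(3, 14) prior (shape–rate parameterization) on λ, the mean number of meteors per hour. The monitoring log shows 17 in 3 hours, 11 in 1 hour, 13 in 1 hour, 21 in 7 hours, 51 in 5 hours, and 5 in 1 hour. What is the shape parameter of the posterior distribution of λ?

Total count: 17 + 11 + 13 + 21 + 51 + 5 = 118.
Total exposure: 3 + 1 + 1 + 7 + 5 + 1 = 18 hours.
Posterior: α' = 3 + 118 = 121, β' = 14 + 18 = 32.

121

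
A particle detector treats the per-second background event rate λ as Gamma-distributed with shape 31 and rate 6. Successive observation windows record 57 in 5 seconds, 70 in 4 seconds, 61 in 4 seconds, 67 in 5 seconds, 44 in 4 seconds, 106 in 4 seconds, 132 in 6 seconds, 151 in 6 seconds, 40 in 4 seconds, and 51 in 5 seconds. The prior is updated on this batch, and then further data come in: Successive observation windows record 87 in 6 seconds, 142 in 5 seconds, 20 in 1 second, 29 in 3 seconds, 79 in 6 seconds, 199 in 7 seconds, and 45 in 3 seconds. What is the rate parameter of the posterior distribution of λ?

84

Total count: 57 + 70 + 61 + 67 + 44 + 106 + 132 + 151 + 40 + 51 = 779.
Total exposure: 5 + 4 + 4 + 5 + 4 + 4 + 6 + 6 + 4 + 5 = 47 seconds.
After the first batch: Gamma(31 + 779, 6 + 47) = Gamma(810, 53).
Total count: 87 + 142 + 20 + 29 + 79 + 199 + 45 = 601.
Total exposure: 6 + 5 + 1 + 3 + 6 + 7 + 3 = 31 seconds.
After the second batch: Gamma(810 + 601, 53 + 31) = Gamma(1411, 84).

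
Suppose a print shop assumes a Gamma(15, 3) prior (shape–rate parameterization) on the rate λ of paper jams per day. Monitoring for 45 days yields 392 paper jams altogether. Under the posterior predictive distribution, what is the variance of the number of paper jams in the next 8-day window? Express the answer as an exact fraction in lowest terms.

Total count 392 over total exposure 45 days.
The Gamma prior is conjugate for the Poisson rate, so λ | data ~ Gamma(15+392, 3+45) = Gamma(407, 48).
The posterior predictive for a window of length T is Negative Binomial with variance T·α'·(β'+T)/β'² = 8·407·56/2304 = 2849/36.

2849/36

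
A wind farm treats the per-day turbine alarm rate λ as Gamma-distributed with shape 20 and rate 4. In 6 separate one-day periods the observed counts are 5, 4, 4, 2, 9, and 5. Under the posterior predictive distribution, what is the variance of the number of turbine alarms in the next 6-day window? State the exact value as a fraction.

Total count: 5 + 4 + 4 + 2 + 9 + 5 = 29.
Total exposure: 6 days.
Conjugate update: add total count to the shape and total exposure to the rate, giving Gamma(49, 10).
The posterior predictive for a window of length T is Negative Binomial with variance T·α'·(β'+T)/β'² = 6·49·16/100 = 1176/25.

1176/25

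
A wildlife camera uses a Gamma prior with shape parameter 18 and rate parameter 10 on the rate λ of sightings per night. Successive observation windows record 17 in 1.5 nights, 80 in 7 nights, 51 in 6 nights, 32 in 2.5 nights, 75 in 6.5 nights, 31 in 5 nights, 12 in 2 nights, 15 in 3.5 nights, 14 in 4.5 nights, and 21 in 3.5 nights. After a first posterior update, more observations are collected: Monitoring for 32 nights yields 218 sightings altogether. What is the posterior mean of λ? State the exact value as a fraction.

Total count: 17 + 80 + 51 + 32 + 75 + 31 + 12 + 15 + 14 + 21 = 348.
Total exposure: 1.5 + 7 + 6 + 2.5 + 6.5 + 5 + 2 + 3.5 + 4.5 + 3.5 = 42 nights.
After the first batch: Gamma(18 + 348, 10 + 42) = Gamma(366, 52).
Total count 218 over total exposure 32 nights.
After the second batch: Gamma(366 + 218, 52 + 32) = Gamma(584, 84).
Posterior mean = α'/β' = 584/84 = 146/21.

146/21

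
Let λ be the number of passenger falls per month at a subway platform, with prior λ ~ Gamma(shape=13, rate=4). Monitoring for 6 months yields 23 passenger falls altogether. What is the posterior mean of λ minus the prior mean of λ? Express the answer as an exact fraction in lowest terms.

7/20

Total count 23 over total exposure 6 months.
Posterior: α' = 13 + 23 = 36, β' = 4 + 6 = 10.
Posterior mean = 36/10 = 18/5; prior mean = 13/4 = 13/4. Difference = 18/5 − 13/4 = 7/20.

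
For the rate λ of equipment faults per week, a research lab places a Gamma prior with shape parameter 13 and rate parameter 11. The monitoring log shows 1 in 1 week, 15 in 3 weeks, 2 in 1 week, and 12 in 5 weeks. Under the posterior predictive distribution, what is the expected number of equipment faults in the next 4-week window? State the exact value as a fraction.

172/21

Total count: 1 + 15 + 2 + 12 = 30.
Total exposure: 1 + 3 + 1 + 5 = 10 weeks.
By Gamma–Poisson conjugacy, the posterior is Gamma(α + Σx, β + Σt) = Gamma(13 + 30, 11 + 10) = Gamma(43, 21).
Predictive mean over a 4-week window = T·E[λ|data] = 4·43/21 = 172/21.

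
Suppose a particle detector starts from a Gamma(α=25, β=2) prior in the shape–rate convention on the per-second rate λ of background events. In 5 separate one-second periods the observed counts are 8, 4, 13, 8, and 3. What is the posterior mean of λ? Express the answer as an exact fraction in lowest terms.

61/7

Total count: 8 + 4 + 13 + 8 + 3 = 36.
Total exposure: 5 seconds.
Posterior: α' = 25 + 36 = 61, β' = 2 + 5 = 7.
Posterior mean = α'/β' = 61/7.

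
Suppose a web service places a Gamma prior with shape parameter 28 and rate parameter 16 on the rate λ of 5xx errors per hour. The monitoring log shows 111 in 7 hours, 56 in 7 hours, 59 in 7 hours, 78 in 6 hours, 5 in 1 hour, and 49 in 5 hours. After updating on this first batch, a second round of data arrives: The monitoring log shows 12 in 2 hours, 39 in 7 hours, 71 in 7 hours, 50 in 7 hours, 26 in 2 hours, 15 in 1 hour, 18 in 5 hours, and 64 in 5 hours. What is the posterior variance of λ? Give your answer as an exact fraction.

Total count: 111 + 56 + 59 + 78 + 5 + 49 = 358.
Total exposure: 7 + 7 + 7 + 6 + 1 + 5 = 33 hours.
After the first batch: Gamma(28 + 358, 16 + 33) = Gamma(386, 49).
Total count: 12 + 39 + 71 + 50 + 26 + 15 + 18 + 64 = 295.
Total exposure: 2 + 7 + 7 + 7 + 2 + 1 + 5 + 5 = 36 hours.
After the second batch: Gamma(386 + 295, 49 + 36) = Gamma(681, 85).
Posterior variance = α'/β'² = 681/7225.

681/7225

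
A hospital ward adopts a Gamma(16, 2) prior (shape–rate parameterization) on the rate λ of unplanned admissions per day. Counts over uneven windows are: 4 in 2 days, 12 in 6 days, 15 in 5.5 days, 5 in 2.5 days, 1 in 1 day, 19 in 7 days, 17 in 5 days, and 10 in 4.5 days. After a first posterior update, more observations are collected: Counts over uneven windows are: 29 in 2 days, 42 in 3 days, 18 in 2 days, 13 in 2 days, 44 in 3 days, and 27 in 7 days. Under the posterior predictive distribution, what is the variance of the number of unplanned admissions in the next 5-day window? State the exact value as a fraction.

323680/11881

Total count: 4 + 12 + 15 + 5 + 1 + 19 + 17 + 10 = 83.
Total exposure: 2 + 6 + 5.5 + 2.5 + 1 + 7 + 5 + 4.5 = 33.5 days.
After the first batch: Gamma(16 + 83, 2 + 33.5) = Gamma(99, 71/2).
Total count: 29 + 42 + 18 + 13 + 44 + 27 = 173.
Total exposure: 2 + 3 + 2 + 2 + 3 + 7 = 19 days.
After the second batch: Gamma(99 + 173, 71/2 + 19) = Gamma(272, 109/2).
The posterior predictive for a window of length T is Negative Binomial with variance T·α'·(β'+T)/β'² = 5·272·(119/2)/(11881/4) = 323680/11881.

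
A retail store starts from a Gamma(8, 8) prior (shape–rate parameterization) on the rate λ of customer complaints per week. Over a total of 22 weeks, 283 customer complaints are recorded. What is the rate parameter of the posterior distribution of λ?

Total count 283 over total exposure 22 weeks.
By Gamma–Poisson conjugacy, the posterior is Gamma(α + Σx, β + Σt) = Gamma(8 + 283, 8 + 22) = Gamma(291, 30).

30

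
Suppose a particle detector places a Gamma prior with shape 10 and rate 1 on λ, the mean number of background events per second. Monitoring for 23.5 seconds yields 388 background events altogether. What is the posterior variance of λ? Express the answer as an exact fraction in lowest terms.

Total count 388 over total exposure 23.5 seconds.
The Gamma prior is conjugate for the Poisson rate, so λ | data ~ Gamma(10+388, 1+23.5) = Gamma(398, 49/2).
Posterior variance = α'/β'² = 398/(2401/4) = 1592/2401.

1592/2401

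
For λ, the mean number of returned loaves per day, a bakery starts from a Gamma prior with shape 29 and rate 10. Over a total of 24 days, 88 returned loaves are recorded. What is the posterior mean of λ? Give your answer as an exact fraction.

Total count 88 over total exposure 24 days.
By Gamma–Poisson conjugacy, the posterior is Gamma(α + Σx, β + Σt) = Gamma(29 + 88, 10 + 24) = Gamma(117, 34).
Posterior mean = α'/β' = 117/34.

117/34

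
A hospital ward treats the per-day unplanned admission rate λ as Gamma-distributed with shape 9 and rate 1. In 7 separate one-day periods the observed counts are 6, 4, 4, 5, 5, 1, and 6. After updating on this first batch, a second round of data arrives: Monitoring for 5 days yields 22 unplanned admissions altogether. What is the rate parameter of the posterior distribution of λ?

13

Total count: 6 + 4 + 4 + 5 + 5 + 1 + 6 = 31.
Total exposure: 7 days.
After the first batch: Gamma(9 + 31, 1 + 7) = Gamma(40, 8).
Total count 22 over total exposure 5 days.
After the second batch: Gamma(40 + 22, 8 + 5) = Gamma(62, 13).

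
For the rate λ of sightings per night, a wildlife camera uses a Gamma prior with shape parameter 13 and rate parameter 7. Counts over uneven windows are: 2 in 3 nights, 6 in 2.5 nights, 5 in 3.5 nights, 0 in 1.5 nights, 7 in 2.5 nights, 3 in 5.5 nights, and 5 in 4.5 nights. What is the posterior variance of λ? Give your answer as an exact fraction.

41/900

Total count: 2 + 6 + 5 + 0 + 7 + 3 + 5 = 28.
Total exposure: 3 + 2.5 + 3.5 + 1.5 + 2.5 + 5.5 + 4.5 = 23 nights.
Conjugate update: add total count to the shape and total exposure to the rate, giving Gamma(41, 30).
Posterior variance = α'/β'² = 41/900.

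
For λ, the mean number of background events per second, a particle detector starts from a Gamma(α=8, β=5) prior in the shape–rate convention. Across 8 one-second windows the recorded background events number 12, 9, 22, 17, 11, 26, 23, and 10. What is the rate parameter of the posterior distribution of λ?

Total count: 12 + 9 + 22 + 17 + 11 + 26 + 23 + 10 = 130.
Total exposure: 8 seconds.
Conjugate update: add total count to the shape and total exposure to the rate, giving Gamma(138, 13).

13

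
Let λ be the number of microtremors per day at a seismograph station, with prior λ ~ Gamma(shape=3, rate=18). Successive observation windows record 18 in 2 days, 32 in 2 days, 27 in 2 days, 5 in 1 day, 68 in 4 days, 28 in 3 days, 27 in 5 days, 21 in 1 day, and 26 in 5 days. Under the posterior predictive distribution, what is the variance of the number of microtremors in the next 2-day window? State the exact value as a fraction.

22950/1849

Total count: 18 + 32 + 27 + 5 + 68 + 28 + 27 + 21 + 26 = 252.
Total exposure: 2 + 2 + 2 + 1 + 4 + 3 + 5 + 1 + 5 = 25 days.
Conjugate update: add total count to the shape and total exposure to the rate, giving Gamma(255, 43).
The posterior predictive for a window of length T is Negative Binomial with variance T·α'·(β'+T)/β'² = 2·255·45/1849 = 22950/1849.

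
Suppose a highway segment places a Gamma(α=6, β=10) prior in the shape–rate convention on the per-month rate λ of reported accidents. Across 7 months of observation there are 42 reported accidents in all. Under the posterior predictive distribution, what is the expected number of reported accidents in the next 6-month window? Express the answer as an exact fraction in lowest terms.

288/17

Total count 42 over total exposure 7 months.
By Gamma–Poisson conjugacy, the posterior is Gamma(α + Σx, β + Σt) = Gamma(6 + 42, 10 + 7) = Gamma(48, 17).
Predictive mean over a 6-month window = T·E[λ|data] = 6·48/17 = 288/17.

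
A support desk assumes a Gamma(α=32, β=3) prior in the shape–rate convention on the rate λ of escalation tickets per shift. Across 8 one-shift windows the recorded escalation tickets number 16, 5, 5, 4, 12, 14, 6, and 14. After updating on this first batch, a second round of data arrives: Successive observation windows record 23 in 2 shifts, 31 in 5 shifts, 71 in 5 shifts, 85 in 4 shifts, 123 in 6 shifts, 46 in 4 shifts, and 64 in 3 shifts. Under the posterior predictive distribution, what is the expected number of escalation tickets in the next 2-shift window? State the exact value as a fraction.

Total count: 16 + 5 + 5 + 4 + 12 + 14 + 6 + 14 = 76.
Total exposure: 8 shifts.
After the first batch: Gamma(32 + 76, 3 + 8) = Gamma(108, 11).
Total count: 23 + 31 + 71 + 85 + 123 + 46 + 64 = 443.
Total exposure: 2 + 5 + 5 + 4 + 6 + 4 + 3 = 29 shifts.
After the second batch: Gamma(108 + 443, 11 + 29) = Gamma(551, 40).
Predictive mean over a 2-shift window = T·E[λ|data] = 2·551/40 = 551/20.

551/20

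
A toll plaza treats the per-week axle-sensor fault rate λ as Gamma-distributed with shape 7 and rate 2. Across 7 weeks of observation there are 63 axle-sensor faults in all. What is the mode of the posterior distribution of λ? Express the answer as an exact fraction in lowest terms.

23/3

Total count 63 over total exposure 7 weeks.
Gamma(α, β) with Poisson data over total exposure Σt gives posterior Gamma(α+Σx, β+Σt) = Gamma(70, 9).
Posterior mode = (α'−1)/β' = 69/9 = 23/3.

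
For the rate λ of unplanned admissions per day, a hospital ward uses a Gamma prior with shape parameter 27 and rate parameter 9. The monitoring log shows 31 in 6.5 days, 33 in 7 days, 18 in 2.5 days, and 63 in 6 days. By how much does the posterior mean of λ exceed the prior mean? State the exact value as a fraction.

79/31

Total count: 31 + 33 + 18 + 63 = 145.
Total exposure: 6.5 + 7 + 2.5 + 6 = 22 days.
Gamma(α, β) with Poisson data over total exposure Σt gives posterior Gamma(α+Σx, β+Σt) = Gamma(172, 31).
Posterior mean = 172/31 = 172/31; prior mean = 27/9 = 3. Difference = 172/31 − 3 = 79/31.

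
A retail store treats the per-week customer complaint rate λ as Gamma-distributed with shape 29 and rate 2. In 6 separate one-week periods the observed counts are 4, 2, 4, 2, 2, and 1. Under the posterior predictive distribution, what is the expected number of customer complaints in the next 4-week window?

22

Total count: 4 + 2 + 4 + 2 + 2 + 1 = 15.
Total exposure: 6 weeks.
By Gamma–Poisson conjugacy, the posterior is Gamma(α + Σx, β + Σt) = Gamma(29 + 15, 2 + 6) = Gamma(44, 8).
Predictive mean over a 4-week window = T·E[λ|data] = 4·44/8 = 22.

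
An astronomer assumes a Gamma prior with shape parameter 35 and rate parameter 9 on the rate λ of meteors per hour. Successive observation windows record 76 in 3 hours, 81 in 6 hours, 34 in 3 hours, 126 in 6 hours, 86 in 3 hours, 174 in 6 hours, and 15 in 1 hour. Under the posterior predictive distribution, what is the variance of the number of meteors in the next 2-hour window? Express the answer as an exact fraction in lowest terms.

Total count: 76 + 81 + 34 + 126 + 86 + 174 + 15 = 592.
Total exposure: 3 + 6 + 3 + 6 + 3 + 6 + 1 = 28 hours.
Gamma(α, β) with Poisson data over total exposure Σt gives posterior Gamma(α+Σx, β+Σt) = Gamma(627, 37).
The posterior predictive for a window of length T is Negative Binomial with variance T·α'·(β'+T)/β'² = 2·627·39/1369 = 48906/1369.

48906/1369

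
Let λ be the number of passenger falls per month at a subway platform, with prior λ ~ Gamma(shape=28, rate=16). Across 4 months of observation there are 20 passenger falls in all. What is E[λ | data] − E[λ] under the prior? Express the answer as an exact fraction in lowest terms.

Total count 20 over total exposure 4 months.
By Gamma–Poisson conjugacy, the posterior is Gamma(α + Σx, β + Σt) = Gamma(28 + 20, 16 + 4) = Gamma(48, 20).
Posterior mean = 48/20 = 12/5; prior mean = 28/16 = 7/4. Difference = 12/5 − 7/4 = 13/20.

13/20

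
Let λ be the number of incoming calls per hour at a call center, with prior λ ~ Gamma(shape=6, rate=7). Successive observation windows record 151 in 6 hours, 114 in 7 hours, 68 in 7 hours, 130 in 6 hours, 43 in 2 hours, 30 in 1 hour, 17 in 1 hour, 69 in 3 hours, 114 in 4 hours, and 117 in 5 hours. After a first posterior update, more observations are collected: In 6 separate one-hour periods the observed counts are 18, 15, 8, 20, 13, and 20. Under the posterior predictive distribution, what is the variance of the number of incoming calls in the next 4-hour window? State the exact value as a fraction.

Total count: 151 + 114 + 68 + 130 + 43 + 30 + 17 + 69 + 114 + 117 = 853.
Total exposure: 6 + 7 + 7 + 6 + 2 + 1 + 1 + 3 + 4 + 5 = 42 hours.
After the first batch: Gamma(6 + 853, 7 + 42) = Gamma(859, 49).
Total count: 18 + 15 + 8 + 20 + 13 + 20 = 94.
Total exposure: 6 hours.
After the second batch: Gamma(859 + 94, 49 + 6) = Gamma(953, 55).
The posterior predictive for a window of length T is Negative Binomial with variance T·α'·(β'+T)/β'² = 4·953·59/3025 = 224908/3025.

224908/3025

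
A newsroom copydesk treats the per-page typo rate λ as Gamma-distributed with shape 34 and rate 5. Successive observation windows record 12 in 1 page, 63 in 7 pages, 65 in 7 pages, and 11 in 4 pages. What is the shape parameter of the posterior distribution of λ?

Total count: 12 + 63 + 65 + 11 = 151.
Total exposure: 1 + 7 + 7 + 4 = 19 pages.
The Gamma prior is conjugate for the Poisson rate, so λ | data ~ Gamma(34+151, 5+19) = Gamma(185, 24).

185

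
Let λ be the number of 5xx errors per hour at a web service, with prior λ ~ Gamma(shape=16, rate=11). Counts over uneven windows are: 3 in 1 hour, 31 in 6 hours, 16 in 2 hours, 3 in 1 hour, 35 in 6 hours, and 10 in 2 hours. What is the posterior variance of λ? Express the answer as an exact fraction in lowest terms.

114/841

Total count: 3 + 31 + 16 + 3 + 35 + 10 = 98.
Total exposure: 1 + 6 + 2 + 1 + 6 + 2 = 18 hours.
Conjugate update: add total count to the shape and total exposure to the rate, giving Gamma(114, 29).
Posterior variance = α'/β'² = 114/841.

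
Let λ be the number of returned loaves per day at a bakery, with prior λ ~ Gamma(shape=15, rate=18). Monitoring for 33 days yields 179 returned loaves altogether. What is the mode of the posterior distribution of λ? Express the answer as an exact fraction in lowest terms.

Total count 179 over total exposure 33 days.
The Gamma prior is conjugate for the Poisson rate, so λ | data ~ Gamma(15+179, 18+33) = Gamma(194, 51).
Posterior mode = (α'−1)/β' = 193/51.

193/51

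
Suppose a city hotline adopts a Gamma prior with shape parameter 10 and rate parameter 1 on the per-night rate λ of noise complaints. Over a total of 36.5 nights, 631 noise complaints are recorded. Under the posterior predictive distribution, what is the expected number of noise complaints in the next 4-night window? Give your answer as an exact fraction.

5128/75

Total count 631 over total exposure 36.5 nights.
The Gamma prior is conjugate for the Poisson rate, so λ | data ~ Gamma(10+631, 1+36.5) = Gamma(641, 75/2).
Predictive mean over a 4-night window = T·E[λ|data] = 4·641/(75/2) = 5128/75.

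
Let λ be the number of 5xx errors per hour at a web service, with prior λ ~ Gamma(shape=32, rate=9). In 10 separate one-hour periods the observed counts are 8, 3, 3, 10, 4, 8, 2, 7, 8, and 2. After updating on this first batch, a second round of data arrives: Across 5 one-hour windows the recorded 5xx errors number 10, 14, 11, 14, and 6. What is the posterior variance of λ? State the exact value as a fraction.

71/288

Total count: 8 + 3 + 3 + 10 + 4 + 8 + 2 + 7 + 8 + 2 = 55.
Total exposure: 10 hours.
After the first batch: Gamma(32 + 55, 9 + 10) = Gamma(87, 19).
Total count: 10 + 14 + 11 + 14 + 6 = 55.
Total exposure: 5 hours.
After the second batch: Gamma(87 + 55, 19 + 5) = Gamma(142, 24).
Posterior variance = α'/β'² = 142/576 = 71/288.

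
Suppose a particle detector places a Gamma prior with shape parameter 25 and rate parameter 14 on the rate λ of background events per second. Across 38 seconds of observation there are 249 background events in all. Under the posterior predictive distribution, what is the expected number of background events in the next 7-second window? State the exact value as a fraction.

Total count 249 over total exposure 38 seconds.
Conjugate update: add total count to the shape and total exposure to the rate, giving Gamma(274, 52).
Predictive mean over a 7-second window = T·E[λ|data] = 7·274/52 = 959/26.

959/26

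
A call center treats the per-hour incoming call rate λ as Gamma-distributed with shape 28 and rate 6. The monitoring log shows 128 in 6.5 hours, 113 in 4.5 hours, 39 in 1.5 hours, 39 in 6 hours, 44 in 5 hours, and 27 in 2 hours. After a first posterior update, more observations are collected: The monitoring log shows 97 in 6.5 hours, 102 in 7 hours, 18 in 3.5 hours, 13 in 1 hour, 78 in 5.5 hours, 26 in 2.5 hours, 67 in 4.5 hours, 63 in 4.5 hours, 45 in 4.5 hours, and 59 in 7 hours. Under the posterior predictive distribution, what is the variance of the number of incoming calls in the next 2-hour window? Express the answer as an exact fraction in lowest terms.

Total count: 128 + 113 + 39 + 39 + 44 + 27 = 390.
Total exposure: 6.5 + 4.5 + 1.5 + 6 + 5 + 2 = 25.5 hours.
After the first batch: Gamma(28 + 390, 6 + 25.5) = Gamma(418, 63/2).
Total count: 97 + 102 + 18 + 13 + 78 + 26 + 67 + 63 + 45 + 59 = 568.
Total exposure: 6.5 + 7 + 3.5 + 1 + 5.5 + 2.5 + 4.5 + 4.5 + 4.5 + 7 = 46.5 hours.
After the second batch: Gamma(418 + 568, 63/2 + 46.5) = Gamma(986, 78).
The posterior predictive for a window of length T is Negative Binomial with variance T·α'·(β'+T)/β'² = 2·986·80/6084 = 39440/1521.

39440/1521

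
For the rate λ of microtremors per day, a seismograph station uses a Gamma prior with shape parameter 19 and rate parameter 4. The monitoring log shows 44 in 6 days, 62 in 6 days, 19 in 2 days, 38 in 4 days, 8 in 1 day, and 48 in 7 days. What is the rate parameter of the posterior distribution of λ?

Total count: 44 + 62 + 19 + 38 + 8 + 48 = 219.
Total exposure: 6 + 6 + 2 + 4 + 1 + 7 = 26 days.
Gamma(α, β) with Poisson data over total exposure Σt gives posterior Gamma(α+Σx, β+Σt) = Gamma(238, 30).

30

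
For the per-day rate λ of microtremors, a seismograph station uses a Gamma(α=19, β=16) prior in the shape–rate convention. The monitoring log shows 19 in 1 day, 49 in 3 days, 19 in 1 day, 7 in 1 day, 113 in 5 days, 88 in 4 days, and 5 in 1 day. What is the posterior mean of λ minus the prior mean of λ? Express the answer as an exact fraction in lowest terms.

281/32

Total count: 19 + 49 + 19 + 7 + 113 + 88 + 5 = 300.
Total exposure: 1 + 3 + 1 + 1 + 5 + 4 + 1 = 16 days.
Conjugate update: add total count to the shape and total exposure to the rate, giving Gamma(319, 32).
Posterior mean = 319/32 = 319/32; prior mean = 19/16 = 19/16. Difference = 319/32 − 19/16 = 281/32.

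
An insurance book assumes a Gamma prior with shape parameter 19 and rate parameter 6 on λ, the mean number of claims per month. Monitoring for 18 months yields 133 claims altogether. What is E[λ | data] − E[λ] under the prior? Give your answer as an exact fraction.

Total count 133 over total exposure 18 months.
Gamma(α, β) with Poisson data over total exposure Σt gives posterior Gamma(α+Σx, β+Σt) = Gamma(152, 24).
Posterior mean = 152/24 = 19/3; prior mean = 19/6 = 19/6. Difference = 19/3 − 19/6 = 19/6.

19/6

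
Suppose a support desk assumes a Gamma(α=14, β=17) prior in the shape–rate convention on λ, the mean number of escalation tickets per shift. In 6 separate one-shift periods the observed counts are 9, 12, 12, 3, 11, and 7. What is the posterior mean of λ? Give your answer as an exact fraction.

68/23

Total count: 9 + 12 + 12 + 3 + 11 + 7 = 54.
Total exposure: 6 shifts.
The Gamma prior is conjugate for the Poisson rate, so λ | data ~ Gamma(14+54, 17+6) = Gamma(68, 23).
Posterior mean = α'/β' = 68/23.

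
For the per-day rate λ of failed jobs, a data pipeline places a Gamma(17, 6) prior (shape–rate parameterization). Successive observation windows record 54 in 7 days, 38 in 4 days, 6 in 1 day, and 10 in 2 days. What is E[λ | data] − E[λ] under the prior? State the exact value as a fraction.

Total count: 54 + 38 + 6 + 10 = 108.
Total exposure: 7 + 4 + 1 + 2 = 14 days.
Posterior: α' = 17 + 108 = 125, β' = 6 + 14 = 20.
Posterior mean = 125/20 = 25/4; prior mean = 17/6 = 17/6. Difference = 25/4 − 17/6 = 41/12.

41/12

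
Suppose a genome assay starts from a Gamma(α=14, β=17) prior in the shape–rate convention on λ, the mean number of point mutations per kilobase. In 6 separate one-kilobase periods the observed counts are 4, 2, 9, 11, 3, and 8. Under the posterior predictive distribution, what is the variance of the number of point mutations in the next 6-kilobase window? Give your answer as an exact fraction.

8874/529

Total count: 4 + 2 + 9 + 11 + 3 + 8 = 37.
Total exposure: 6 kilobases.
Posterior: α' = 14 + 37 = 51, β' = 17 + 6 = 23.
The posterior predictive for a window of length T is Negative Binomial with variance T·α'·(β'+T)/β'² = 6·51·29/529 = 8874/529.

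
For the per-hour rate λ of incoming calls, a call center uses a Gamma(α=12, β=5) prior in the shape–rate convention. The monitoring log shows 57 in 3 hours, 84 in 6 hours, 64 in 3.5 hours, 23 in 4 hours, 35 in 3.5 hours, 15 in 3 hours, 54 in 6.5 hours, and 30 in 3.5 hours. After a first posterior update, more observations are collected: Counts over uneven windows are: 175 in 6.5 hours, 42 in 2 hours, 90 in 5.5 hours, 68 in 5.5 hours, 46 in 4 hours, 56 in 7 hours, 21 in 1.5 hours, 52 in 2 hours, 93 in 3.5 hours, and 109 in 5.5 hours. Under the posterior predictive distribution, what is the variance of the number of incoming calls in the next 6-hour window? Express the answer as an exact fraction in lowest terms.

65308/729

Total count: 57 + 84 + 64 + 23 + 35 + 15 + 54 + 30 = 362.
Total exposure: 3 + 6 + 3.5 + 4 + 3.5 + 3 + 6.5 + 3.5 = 33 hours.
After the first batch: Gamma(12 + 362, 5 + 33) = Gamma(374, 38).
Total count: 175 + 42 + 90 + 68 + 46 + 56 + 21 + 52 + 93 + 109 = 752.
Total exposure: 6.5 + 2 + 5.5 + 5.5 + 4 + 7 + 1.5 + 2 + 3.5 + 5.5 = 43 hours.
After the second batch: Gamma(374 + 752, 38 + 43) = Gamma(1126, 81).
The posterior predictive for a window of length T is Negative Binomial with variance T·α'·(β'+T)/β'² = 6·1126·87/6561 = 65308/729.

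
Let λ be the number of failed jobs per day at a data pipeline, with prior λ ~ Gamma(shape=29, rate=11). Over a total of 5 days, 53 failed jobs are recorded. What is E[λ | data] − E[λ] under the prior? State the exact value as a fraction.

219/88

Total count 53 over total exposure 5 days.
By Gamma–Poisson conjugacy, the posterior is Gamma(α + Σx, β + Σt) = Gamma(29 + 53, 11 + 5) = Gamma(82, 16).
Posterior mean = 82/16 = 41/8; prior mean = 29/11 = 29/11. Difference = 41/8 − 29/11 = 219/88.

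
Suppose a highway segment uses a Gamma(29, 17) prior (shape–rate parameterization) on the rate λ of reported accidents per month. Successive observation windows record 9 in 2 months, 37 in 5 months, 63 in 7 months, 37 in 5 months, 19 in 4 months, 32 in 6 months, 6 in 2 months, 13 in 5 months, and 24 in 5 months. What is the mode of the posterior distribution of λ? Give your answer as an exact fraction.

Total count: 9 + 37 + 63 + 37 + 19 + 32 + 6 + 13 + 24 = 240.
Total exposure: 2 + 5 + 7 + 5 + 4 + 6 + 2 + 5 + 5 = 41 months.
Posterior: α' = 29 + 240 = 269, β' = 17 + 41 = 58.
Posterior mode = (α'−1)/β' = 268/58 = 134/29.

134/29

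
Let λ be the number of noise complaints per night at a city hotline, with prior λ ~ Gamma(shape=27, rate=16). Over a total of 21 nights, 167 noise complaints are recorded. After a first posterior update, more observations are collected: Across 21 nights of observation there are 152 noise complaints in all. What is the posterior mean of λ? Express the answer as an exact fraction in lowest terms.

Total count 167 over total exposure 21 nights.
After the first batch: Gamma(27 + 167, 16 + 21) = Gamma(194, 37).
Total count 152 over total exposure 21 nights.
After the second batch: Gamma(194 + 152, 37 + 21) = Gamma(346, 58).
Posterior mean = α'/β' = 346/58 = 173/29.

173/29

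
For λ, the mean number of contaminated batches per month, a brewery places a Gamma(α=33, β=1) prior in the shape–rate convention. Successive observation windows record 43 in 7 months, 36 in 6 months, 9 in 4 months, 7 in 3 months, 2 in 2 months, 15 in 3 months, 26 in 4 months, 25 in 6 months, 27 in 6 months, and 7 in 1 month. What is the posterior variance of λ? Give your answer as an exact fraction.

230/1849

Total count: 43 + 36 + 9 + 7 + 2 + 15 + 26 + 25 + 27 + 7 = 197.
Total exposure: 7 + 6 + 4 + 3 + 2 + 3 + 4 + 6 + 6 + 1 = 42 months.
Gamma(α, β) with Poisson data over total exposure Σt gives posterior Gamma(α+Σx, β+Σt) = Gamma(230, 43).
Posterior variance = α'/β'² = 230/1849.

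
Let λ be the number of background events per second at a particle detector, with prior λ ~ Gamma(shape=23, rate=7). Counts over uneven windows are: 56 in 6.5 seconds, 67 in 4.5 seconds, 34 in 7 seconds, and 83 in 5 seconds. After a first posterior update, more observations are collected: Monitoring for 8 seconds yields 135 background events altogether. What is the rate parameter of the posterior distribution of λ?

Total count: 56 + 67 + 34 + 83 = 240.
Total exposure: 6.5 + 4.5 + 7 + 5 = 23 seconds.
After the first batch: Gamma(23 + 240, 7 + 23) = Gamma(263, 30).
Total count 135 over total exposure 8 seconds.
After the second batch: Gamma(263 + 135, 30 + 8) = Gamma(398, 38).

38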